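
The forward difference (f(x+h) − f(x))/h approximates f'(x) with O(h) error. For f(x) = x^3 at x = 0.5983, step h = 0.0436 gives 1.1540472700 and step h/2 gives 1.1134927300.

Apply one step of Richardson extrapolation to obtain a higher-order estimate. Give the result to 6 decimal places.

1.072938

Order 1 gives 2^r = 2 and 2^r − 1 = 1.
2^1*A(h/2) = 2.2269854600; minus A(h) gives 1.0729381900.
Denominator 2 − 1 = 1.
(2*1.1134927300 − 1.1540472700)/(2 − 1) = 1.0729381900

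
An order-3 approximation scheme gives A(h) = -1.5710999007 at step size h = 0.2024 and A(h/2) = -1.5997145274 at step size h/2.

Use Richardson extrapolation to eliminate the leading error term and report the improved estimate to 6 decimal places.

-1.603802

With r = 3 the leading error scales as h^3, so the weight is 2^3 = 8.
A(h/2) − A(h) = -1.5997145274 − (-1.5710999007) = -0.0286146267
Correction (A(h/2) − A(h))/(8 − 1) = (-0.0286146267)/7 = -0.0040878038
R = -1.5997145274 − 0.0040878038 = -1.6038023312
Correction |R − A(h/2)| = 4.088e-03; gap |A(h/2) − A(h)| = 2.861e-02.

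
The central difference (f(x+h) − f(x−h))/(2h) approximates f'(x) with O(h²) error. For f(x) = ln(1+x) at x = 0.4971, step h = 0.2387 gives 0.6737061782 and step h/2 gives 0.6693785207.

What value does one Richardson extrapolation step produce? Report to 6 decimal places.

Error is O(h^2); halving h shrinks it by 2^2 = 4.
A(h/2) − A(h) = 0.6693785207 − 0.6737061782 = -0.0043276575
Divide by 2^2 − 1 = 3: (-0.0043276575)/3 = -0.0014425525
R = 0.6693785207 − 0.0014425525 = 0.6679359682
Shift from A(h/2): −0.0014425525.

0.667936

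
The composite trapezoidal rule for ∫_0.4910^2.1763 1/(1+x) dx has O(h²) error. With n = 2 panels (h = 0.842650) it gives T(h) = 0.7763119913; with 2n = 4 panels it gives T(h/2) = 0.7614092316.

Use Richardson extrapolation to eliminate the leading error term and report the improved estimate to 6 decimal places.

0.756442

r = 2: numerator weight 4, denominator 3.
Weighted: 3.0456369264 − 0.7763119913 = 2.2693249351
R = 2.2693249351/3 = 0.7564416450
Correction |R − A(h/2)| = 4.968e-03; gap |A(h/2) − A(h)| = 1.490e-02.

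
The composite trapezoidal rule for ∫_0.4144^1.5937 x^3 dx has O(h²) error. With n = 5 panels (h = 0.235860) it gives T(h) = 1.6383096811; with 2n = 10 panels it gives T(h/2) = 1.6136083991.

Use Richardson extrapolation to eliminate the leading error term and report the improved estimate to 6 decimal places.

Method order is 2; weight 2^2 = 4.
Weighted: 6.4544335964 − 1.6383096811 = 4.8161239153
Denominator 4 − 1 = 3.
(4×1.6136083991 − 1.6383096811)/(4 − 1) = 1.6053746384

1.605375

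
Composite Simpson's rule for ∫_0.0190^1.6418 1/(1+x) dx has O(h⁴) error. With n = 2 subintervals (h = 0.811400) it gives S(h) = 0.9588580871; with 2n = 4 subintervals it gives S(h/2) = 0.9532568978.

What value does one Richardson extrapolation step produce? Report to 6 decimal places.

Method order is 4; weight 2^4 = 16.
16×0.9532568978 = 15.2521103648; subtract 0.9588580871 → 14.2932522777
Divide by 2^4 − 1 = 15.
R = 14.2932522777/15 = 0.9528834852

0.952883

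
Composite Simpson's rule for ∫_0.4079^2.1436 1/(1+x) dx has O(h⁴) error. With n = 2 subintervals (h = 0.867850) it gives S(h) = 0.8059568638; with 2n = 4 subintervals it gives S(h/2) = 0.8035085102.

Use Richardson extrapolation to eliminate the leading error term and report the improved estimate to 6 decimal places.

The method has order 4: 2^4 = 16.
2^4 × A(h/2) = 12.8561361632; minus A(h) gives 12.0501792994.
Denominator 16 − 1 = 15.
12.0501792994 ÷ 15 = 0.8033452866
Correction |R − A(h/2)| = 1.632e-04; gap |A(h/2) − A(h)| = 2.448e-03.

0.803345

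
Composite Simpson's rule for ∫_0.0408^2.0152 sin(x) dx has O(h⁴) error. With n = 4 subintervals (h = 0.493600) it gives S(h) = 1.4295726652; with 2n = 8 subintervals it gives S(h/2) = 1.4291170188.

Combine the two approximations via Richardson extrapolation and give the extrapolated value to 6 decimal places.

r = 4: numerator weight 16, denominator 15.
Numerator 16×A(h/2) − A(h) = 16×1.4291170188 − 1.4295726652 = 21.4362996356
Divide by 2^4 − 1 = 15.
Extrapolated: 21.4362996356 / 15 = 1.4290866424

1.429087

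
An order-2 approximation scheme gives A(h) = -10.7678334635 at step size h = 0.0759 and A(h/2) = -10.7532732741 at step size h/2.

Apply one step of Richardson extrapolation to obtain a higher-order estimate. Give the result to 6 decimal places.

With r = 2 the leading error scales as h^2, so the weight is 2^2 = 4.
4×(-10.7532732741) − (-10.7678334635) = -32.2452596329
Divide by 2^2 − 1 = 3.
(4×(-10.7532732741) − (-10.7678334635))/(4 − 1) = -10.7484198776

-10.748420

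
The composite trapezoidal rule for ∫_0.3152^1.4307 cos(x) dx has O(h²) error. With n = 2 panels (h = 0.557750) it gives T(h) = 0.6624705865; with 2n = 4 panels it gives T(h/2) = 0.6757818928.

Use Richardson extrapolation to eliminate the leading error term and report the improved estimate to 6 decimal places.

0.680219

Leading term ∝ h^2; use weight 4 = 2^2.
4*0.6757818928 = 2.7031275712; 2.7031275712 − 0.6624705865 = 2.0406569847
Denominator 4 − 1 = 3.
Extrapolated: 2.0406569847 / 3 = 0.6802189949
Gap between inputs: 1.331e-02; correction applied: +0.0044371021.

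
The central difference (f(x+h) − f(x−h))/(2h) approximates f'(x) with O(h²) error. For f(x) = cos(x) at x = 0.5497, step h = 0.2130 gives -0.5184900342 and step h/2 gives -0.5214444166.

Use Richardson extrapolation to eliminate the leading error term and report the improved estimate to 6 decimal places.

Error is O(h^2); halving h shrinks it by 2^2 = 4.
Weighted: (-2.0857776664) − (-0.5184900342) = -1.5672876322
R = (-1.5672876322)/3 = -0.5224292107
Correction |R − A(h/2)| = 9.848e-04; gap |A(h/2) − A(h)| = 2.954e-03.

-0.522429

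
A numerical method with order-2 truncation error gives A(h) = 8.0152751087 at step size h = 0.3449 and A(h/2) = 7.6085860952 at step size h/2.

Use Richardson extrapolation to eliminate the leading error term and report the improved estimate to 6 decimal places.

Leading term ∝ h^2; use weight 4 = 2^2.
A(h/2) − A(h) = 7.6085860952 − 8.0152751087 = -0.4066890135
Correction (A(h/2) − A(h))/(4 − 1) = (-0.4066890135)/3 = -0.1355630045
R = A(h/2) + (A(h/2) − A(h))/3 = 7.6085860952 − 0.1355630045 = 7.4730230907

7.473023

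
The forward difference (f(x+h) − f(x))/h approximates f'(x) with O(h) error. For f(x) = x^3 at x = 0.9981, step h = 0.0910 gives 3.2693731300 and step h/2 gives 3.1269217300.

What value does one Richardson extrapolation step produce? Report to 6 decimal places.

2.984470

r = 1: numerator weight 2, denominator 1.
A(h/2) − A(h) = 3.1269217300 − 3.2693731300 = -0.1424514000
Correction (A(h/2) − A(h))/(2 − 1) = (-0.1424514000)/1 = -0.1424514000
R = 3.1269217300 − 0.1424514000 = 2.9844703300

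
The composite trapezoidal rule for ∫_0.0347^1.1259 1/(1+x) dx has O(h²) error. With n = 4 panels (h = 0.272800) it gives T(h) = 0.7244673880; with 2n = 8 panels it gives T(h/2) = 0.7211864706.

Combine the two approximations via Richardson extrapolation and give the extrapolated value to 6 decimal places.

0.720093

Method order is 2; weight 2^2 = 4.
2^2·A(h/2) = 2.8847458824; minus A(h) gives 2.1602784944.
Extrapolated: 2.1602784944 / 3 = 0.7200928315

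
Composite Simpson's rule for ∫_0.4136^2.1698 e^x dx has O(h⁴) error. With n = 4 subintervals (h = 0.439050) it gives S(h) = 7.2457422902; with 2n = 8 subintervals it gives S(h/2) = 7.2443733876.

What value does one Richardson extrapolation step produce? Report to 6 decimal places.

r = 4, so 2^r = 16.
16×7.2443733876 = 115.9099742016; 115.9099742016 − 7.2457422902 = 108.6642319114
Denominator 16 − 1 = 15.
108.6642319114 ÷ 15 = 7.2442821274

7.244282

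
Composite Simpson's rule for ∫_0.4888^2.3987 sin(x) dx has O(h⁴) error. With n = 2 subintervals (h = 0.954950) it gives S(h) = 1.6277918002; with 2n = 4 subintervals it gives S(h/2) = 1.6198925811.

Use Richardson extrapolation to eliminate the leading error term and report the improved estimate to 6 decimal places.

1.619366

r = 4: numerator weight 16, denominator 15.
A(h/2) − A(h) = 1.6198925811 − 1.6277918002 = -0.0078992191
Divide by 2^4 − 1 = 15: (-0.0078992191)/15 = -0.0005266146
R = 1.6198925811 − 0.0005266146 = 1.6193659665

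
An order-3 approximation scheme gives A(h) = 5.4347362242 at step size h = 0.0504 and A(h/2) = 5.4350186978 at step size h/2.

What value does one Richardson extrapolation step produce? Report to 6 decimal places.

Error is O(h^3); halving h shrinks it by 2^3 = 8.
8 × 5.4350186978 − 5.4347362242 = 38.0454133582
38.0454133582 ÷ 7 = 5.4350590512
Gap between inputs: 2.825e-04; correction applied: +0.0000403534.

5.435059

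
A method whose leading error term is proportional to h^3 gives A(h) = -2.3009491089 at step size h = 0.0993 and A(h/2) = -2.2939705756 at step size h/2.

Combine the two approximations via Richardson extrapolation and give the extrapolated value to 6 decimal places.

r = 3: numerator weight 8, denominator 7.
Numerator 8*A(h/2) − A(h) = 8*(-2.2939705756) − (-2.3009491089) = -16.0508154959
R = (-16.0508154959)/7 = -2.2929736423

-2.292974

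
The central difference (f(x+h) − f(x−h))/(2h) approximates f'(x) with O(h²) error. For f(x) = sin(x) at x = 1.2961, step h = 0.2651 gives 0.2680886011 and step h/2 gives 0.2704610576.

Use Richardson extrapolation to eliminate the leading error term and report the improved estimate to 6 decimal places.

0.271252

Method order is 2; weight 2^2 = 4.
Top: 4(0.2704610576) − (0.2680886011) = 0.8137556293
Divide by 2^2 − 1 = 3.
Extrapolated: 0.8137556293 / 3 = 0.2712518764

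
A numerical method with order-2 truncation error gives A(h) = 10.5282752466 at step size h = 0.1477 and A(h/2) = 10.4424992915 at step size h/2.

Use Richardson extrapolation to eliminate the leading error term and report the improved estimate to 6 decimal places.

r = 2: numerator weight 4, denominator 3.
4*10.4424992915 − 10.5282752466 = 31.2417219194
Extrapolated: 31.2417219194 / 3 = 10.4139073065

10.413907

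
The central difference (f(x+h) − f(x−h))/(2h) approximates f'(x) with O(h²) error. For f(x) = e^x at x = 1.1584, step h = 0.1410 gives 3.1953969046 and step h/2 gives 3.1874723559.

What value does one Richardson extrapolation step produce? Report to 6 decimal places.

Error is O(h^2); halving h shrinks it by 2^2 = 4.
4·3.1874723559 = 12.7498894236; 12.7498894236 − 3.1953969046 = 9.5544925190
Divide by 2^2 − 1 = 3.
9.5544925190 ÷ 3 = 3.1848308397
Shift from A(h/2): −0.0026415162.

3.184831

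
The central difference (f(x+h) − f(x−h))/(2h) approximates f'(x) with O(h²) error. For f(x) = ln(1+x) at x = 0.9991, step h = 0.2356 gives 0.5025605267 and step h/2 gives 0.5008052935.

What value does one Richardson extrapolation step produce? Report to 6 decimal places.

0.500220

r = 2, so 2^r = 4.
Top: 4(0.5008052935) − (0.5025605267) = 1.5006606473
1.5006606473 ÷ 3 = 0.5002202158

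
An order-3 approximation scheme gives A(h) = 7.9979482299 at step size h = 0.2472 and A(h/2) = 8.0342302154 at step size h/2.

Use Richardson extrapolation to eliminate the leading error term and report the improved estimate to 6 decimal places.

r = 3, so 2^r = 8.
Numerator 8·A(h/2) − A(h) = 8·8.0342302154 − 7.9979482299 = 56.2758934933
Extrapolated: 56.2758934933 / 7 = 8.0394133562

8.039413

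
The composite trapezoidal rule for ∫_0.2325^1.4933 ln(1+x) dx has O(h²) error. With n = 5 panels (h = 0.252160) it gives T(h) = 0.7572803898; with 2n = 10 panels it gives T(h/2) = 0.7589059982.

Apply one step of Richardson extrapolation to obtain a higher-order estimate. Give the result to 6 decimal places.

0.759448

Order 2 gives 2^r = 4 and 2^r − 1 = 3.
4×0.7589059982 = 3.0356239928; 3.0356239928 − 0.7572803898 = 2.2783436030
Divide by 2^2 − 1 = 3.
Extrapolated: 2.2783436030 / 3 = 0.7594478677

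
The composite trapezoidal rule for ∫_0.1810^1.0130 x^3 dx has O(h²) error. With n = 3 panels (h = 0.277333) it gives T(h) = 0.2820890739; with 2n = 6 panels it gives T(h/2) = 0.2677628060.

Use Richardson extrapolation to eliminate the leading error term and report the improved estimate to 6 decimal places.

0.262987

Method order is 2; weight 2^2 = 4.
4*0.2677628060 = 1.0710512240; subtract 0.2820890739 → 0.7889621501
(4*0.2677628060 − 0.2820890739)/(4 − 1) = 0.2629873834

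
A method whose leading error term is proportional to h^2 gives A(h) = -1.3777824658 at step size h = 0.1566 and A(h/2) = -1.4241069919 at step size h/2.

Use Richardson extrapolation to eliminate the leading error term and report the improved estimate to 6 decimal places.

Leading term ∝ h^2; use weight 4 = 2^2.
Weighted: (-5.6964279676) − (-1.3777824658) = -4.3186455018
Denominator 4 − 1 = 3.
So the Richardson estimate is -1.4395485006.

-1.439549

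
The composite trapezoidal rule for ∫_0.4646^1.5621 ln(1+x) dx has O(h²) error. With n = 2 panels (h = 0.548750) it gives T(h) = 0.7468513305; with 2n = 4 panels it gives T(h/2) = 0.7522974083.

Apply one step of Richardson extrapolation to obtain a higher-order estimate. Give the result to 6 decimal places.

With r = 2 the leading error scales as h^2, so the weight is 2^2 = 4.
Weighted: 3.0091896332 − 0.7468513305 = 2.2623383027
Divide by 2^2 − 1 = 3.
Extrapolated: 2.2623383027 / 3 = 0.7541127676
Shift from A(h/2): +0.0018153593.

0.754113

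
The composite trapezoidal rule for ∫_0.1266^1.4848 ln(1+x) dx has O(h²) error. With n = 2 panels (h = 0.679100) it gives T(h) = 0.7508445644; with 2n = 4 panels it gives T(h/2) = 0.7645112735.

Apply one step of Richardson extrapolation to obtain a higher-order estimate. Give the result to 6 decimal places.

0.769067

Leading term ∝ h^2; use weight 4 = 2^2.
Weighted: 3.0580450940 − 0.7508445644 = 2.3072005296
2.3072005296 ÷ 3 = 0.7690668432
Shift from A(h/2): +0.0045555697.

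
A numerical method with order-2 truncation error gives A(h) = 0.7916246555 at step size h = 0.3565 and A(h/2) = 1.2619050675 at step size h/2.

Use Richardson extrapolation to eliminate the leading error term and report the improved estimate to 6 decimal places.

1.418665

Leading term ∝ h^2; use weight 4 = 2^2.
A(h/2) − A(h) = 1.2619050675 − 0.7916246555 = 0.4702804120
Correction (A(h/2) − A(h))/(4 − 1) = 0.4702804120/3 = 0.1567601373
R = 1.2619050675 + 0.1567601373 = 1.4186652048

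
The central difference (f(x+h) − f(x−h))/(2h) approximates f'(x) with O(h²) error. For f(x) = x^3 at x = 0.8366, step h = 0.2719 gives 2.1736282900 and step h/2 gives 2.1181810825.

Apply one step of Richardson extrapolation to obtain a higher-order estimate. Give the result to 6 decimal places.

2.099699

Leading term ∝ h^2; use weight 4 = 2^2.
Weighted: 8.4727243300 − 2.1736282900 = 6.2990960400
6.2990960400 ÷ 3 = 2.0996986800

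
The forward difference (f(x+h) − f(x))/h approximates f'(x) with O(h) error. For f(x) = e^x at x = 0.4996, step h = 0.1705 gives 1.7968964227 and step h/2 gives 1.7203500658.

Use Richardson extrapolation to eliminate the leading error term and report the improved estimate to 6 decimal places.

1.643804

The method has order 1: 2^1 = 2.
2·1.7203500658 = 3.4407001316; 3.4407001316 − 1.7968964227 = 1.6438037089
Denominator 2 − 1 = 1.
R = 1.6438037089/1 = 1.6438037089
Gap between inputs: 7.655e-02; correction applied: −0.0765463569.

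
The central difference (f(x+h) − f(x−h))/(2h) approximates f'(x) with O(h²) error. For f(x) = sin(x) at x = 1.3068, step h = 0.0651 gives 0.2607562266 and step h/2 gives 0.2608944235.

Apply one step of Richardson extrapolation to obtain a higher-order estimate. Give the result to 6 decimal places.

0.260940

With r = 2 the leading error scales as h^2, so the weight is 2^2 = 4.
Numerator 4*A(h/2) − A(h) = 4*0.2608944235 − 0.2607562266 = 0.7828214674
Divide by 2^2 − 1 = 3.
R = 0.7828214674/3 = 0.2609404891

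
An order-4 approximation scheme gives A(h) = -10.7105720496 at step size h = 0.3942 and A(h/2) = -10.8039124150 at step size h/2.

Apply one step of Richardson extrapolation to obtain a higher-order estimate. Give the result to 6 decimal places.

With r = 4 the leading error scales as h^4, so the weight is 2^4 = 16.
16 × (-10.8039124150) = -172.8625986400; (-172.8625986400) − (-10.7105720496) = -162.1520265904
Denominator 16 − 1 = 15.
R = (-162.1520265904)/15 = -10.8101351060
Shift from A(h/2): −0.0062226910.

-10.810135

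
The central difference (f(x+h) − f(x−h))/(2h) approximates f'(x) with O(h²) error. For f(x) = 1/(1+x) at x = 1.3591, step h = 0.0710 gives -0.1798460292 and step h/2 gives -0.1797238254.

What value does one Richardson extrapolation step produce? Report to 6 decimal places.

-0.179683

The method has order 2: 2^2 = 4.
2^2 × A(h/2) = -0.7188953016; minus A(h) gives -0.5390492724.
(-0.5390492724) ÷ 3 = -0.1796830908
Shift from A(h/2): +0.0000407346.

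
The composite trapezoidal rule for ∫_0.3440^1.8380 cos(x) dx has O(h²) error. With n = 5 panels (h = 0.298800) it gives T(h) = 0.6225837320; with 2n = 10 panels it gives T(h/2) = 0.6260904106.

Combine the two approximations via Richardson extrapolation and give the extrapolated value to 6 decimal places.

0.627259

Order 2 gives 2^r = 4 and 2^r − 1 = 3.
Weighted: 2.5043616424 − 0.6225837320 = 1.8817779104
1.8817779104 ÷ 3 = 0.6272593035
Gap between inputs: 3.507e-03; correction applied: +0.0011688929.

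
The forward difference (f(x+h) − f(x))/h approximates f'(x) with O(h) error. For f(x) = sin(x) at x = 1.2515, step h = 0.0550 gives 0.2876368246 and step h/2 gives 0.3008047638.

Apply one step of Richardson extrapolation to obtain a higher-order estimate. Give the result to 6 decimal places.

0.313973

Leading term ∝ h^1; use weight 2 = 2^1.
Weighted: 0.6016095276 − 0.2876368246 = 0.3139727030
Divide by 2^1 − 1 = 1.
(2·0.3008047638 − 0.2876368246)/(2 − 1) = 0.3139727030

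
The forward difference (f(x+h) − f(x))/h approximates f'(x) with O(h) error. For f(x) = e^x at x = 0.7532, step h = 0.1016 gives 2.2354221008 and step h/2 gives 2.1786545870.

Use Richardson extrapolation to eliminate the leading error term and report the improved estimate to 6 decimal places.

2.121887

Method order is 1; weight 2^1 = 2.
2 × 2.1786545870 − 2.2354221008 = 2.1218870732
Divide by 2^1 − 1 = 1.
2.1218870732 ÷ 1 = 2.1218870732
Gap between inputs: 5.677e-02; correction applied: −0.0567675138.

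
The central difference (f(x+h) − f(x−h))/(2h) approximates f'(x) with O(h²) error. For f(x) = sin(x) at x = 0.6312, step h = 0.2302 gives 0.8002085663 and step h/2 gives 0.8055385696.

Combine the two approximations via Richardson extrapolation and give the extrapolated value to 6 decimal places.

r = 2, so 2^r = 4.
4×0.8055385696 − 0.8002085663 = 2.4219457121
Divide by 2^2 − 1 = 3.
(4×0.8055385696 − 0.8002085663)/(4 − 1) = 0.8073152374

0.807315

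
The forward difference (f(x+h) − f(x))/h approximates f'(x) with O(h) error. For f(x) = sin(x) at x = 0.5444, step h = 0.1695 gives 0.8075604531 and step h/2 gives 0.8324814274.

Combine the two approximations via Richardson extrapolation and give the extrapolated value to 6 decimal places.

0.857402

Leading term ∝ h^1; use weight 2 = 2^1.
2^1·A(h/2) = 1.6649628548; minus A(h) gives 0.8574024017.
R = 0.8574024017/1 = 0.8574024017
Shift from A(h/2): +0.0249209743.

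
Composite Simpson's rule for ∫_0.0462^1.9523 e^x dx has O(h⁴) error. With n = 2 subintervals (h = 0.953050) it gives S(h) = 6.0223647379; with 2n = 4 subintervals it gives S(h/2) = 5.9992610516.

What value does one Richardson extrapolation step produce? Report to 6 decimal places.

The method has order 4: 2^4 = 16.
Numerator 16·A(h/2) − A(h) = 16·5.9992610516 − 6.0223647379 = 89.9658120877
Divide by 2^4 − 1 = 15.
R = 89.9658120877/15 = 5.9977208058
Correction |R − A(h/2)| = 1.540e-03; gap |A(h/2) − A(h)| = 2.310e-02.

5.997721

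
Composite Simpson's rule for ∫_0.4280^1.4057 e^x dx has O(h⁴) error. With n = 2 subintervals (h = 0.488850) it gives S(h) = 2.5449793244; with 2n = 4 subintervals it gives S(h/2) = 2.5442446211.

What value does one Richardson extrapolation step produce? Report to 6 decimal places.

Order 4 gives 2^r = 16 and 2^r − 1 = 15.
A(h/2) − A(h) = 2.5442446211 − 2.5449793244 = -0.0007347033
Correction (A(h/2) − A(h))/(16 − 1) = (-0.0007347033)/15 = -0.0000489802
R = A(h/2) + (A(h/2) − A(h))/15 = 2.5442446211 − 0.0000489802 = 2.5441956409
Gap between inputs: 7.347e-04; correction applied: −0.0000489802.

2.544196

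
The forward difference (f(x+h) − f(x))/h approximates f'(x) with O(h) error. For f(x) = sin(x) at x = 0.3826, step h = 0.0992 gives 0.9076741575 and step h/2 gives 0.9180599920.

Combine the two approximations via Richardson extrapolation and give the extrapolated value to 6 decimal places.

Order 1 gives 2^r = 2 and 2^r − 1 = 1.
2 × 0.9180599920 = 1.8361199840; 1.8361199840 − 0.9076741575 = 0.9284458265
0.9284458265 ÷ 1 = 0.9284458265

0.928446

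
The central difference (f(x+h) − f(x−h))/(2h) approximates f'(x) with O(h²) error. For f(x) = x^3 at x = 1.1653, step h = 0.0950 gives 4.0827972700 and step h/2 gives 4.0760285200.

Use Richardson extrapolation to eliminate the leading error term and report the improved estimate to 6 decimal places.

4.073772

The method has order 2: 2^2 = 4.
Top: 4(4.0760285200) − (4.0827972700) = 12.2213168100
Denominator 4 − 1 = 3.
R = 12.2213168100/3 = 4.0737722700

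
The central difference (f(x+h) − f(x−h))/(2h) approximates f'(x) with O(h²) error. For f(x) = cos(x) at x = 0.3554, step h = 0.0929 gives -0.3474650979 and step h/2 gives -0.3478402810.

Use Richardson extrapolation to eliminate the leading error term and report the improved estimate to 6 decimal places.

Error is O(h^2); halving h shrinks it by 2^2 = 4.
A(h/2) − A(h) = -0.3478402810 − (-0.3474650979) = -0.0003751831
Divide by 2^2 − 1 = 3: (-0.0003751831)/3 = -0.0001250610
R = A(h/2) + (A(h/2) − A(h))/3 = -0.3478402810 − 0.0001250610 = -0.3479653420

-0.347965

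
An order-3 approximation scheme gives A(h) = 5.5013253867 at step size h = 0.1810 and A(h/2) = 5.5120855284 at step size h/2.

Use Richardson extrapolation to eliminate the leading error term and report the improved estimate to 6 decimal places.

5.513623

Leading term ∝ h^3; use weight 8 = 2^3.
8 × 5.5120855284 = 44.0966842272; 44.0966842272 − 5.5013253867 = 38.5953588405
(8 × 5.5120855284 − 5.5013253867)/(8 − 1) = 5.5136226915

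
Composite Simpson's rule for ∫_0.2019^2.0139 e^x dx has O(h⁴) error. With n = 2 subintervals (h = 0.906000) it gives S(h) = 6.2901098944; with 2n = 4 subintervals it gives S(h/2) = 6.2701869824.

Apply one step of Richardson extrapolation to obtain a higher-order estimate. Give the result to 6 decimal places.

6.268859

With r = 4 the leading error scales as h^4, so the weight is 2^4 = 16.
16×6.2701869824 − 6.2901098944 = 94.0328818240
Divide by 2^4 − 1 = 15.
R = 94.0328818240/15 = 6.2688587883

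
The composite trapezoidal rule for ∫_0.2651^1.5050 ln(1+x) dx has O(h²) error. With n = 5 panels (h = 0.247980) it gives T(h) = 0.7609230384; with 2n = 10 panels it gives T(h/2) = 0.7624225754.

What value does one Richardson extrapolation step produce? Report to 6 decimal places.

Order 2 gives 2^r = 4 and 2^r − 1 = 3.
A(h/2) − A(h) = 0.7624225754 − 0.7609230384 = 0.0014995370
Divide by 2^2 − 1 = 3: 0.0014995370/3 = 0.0004998457
R = A(h/2) + (A(h/2) − A(h))/3 = 0.7624225754 + 0.0004998457 = 0.7629224211
Gap between inputs: 1.500e-03; correction applied: +0.0004998457.

0.762922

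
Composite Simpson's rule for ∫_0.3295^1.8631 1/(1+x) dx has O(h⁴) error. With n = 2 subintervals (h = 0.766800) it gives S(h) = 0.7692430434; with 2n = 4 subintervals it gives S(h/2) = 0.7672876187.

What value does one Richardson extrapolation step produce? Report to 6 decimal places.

0.767157

The method has order 4: 2^4 = 16.
Difference of the inputs: 0.7672876187 − 0.7692430434 = -0.0019554247
Divide by 2^4 − 1 = 15: (-0.0019554247)/15 = -0.0001303616
R = A(h/2) + (A(h/2) − A(h))/15 = 0.7672876187 − 0.0001303616 = 0.7671572571
Shift from A(h/2): −0.0001303616.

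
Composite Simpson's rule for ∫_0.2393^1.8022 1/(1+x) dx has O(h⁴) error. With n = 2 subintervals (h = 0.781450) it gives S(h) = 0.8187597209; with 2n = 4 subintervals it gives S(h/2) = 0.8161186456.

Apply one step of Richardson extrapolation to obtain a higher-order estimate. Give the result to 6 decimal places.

0.815943

Leading term ∝ h^4; use weight 16 = 2^4.
A(h/2) − A(h) = 0.8161186456 − 0.8187597209 = -0.0026410753
Correction (A(h/2) − A(h))/(16 − 1) = (-0.0026410753)/15 = -0.0001760717
R = A(h/2) + (A(h/2) − A(h))/15 = 0.8161186456 − 0.0001760717 = 0.8159425739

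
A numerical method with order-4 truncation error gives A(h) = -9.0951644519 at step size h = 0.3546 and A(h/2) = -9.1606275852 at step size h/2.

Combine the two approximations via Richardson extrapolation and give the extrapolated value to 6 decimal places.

-9.164992

The method has order 4: 2^4 = 16.
Numerator 16·A(h/2) − A(h) = 16·(-9.1606275852) − (-9.0951644519) = -137.4748769113
Divide by 2^4 − 1 = 15.
R = (-137.4748769113)/15 = -9.1649917941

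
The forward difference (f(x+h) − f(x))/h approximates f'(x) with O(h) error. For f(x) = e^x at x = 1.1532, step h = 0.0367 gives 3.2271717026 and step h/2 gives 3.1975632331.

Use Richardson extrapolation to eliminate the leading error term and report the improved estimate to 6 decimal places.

3.167955

Order 1 gives 2^r = 2 and 2^r − 1 = 1.
2^1×A(h/2) = 6.3951264662; minus A(h) gives 3.1679547636.
R = 3.1679547636/1 = 3.1679547636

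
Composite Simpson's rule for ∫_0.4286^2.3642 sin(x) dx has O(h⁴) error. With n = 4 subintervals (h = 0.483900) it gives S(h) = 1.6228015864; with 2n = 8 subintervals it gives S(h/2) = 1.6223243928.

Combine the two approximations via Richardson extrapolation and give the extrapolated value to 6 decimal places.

Error is O(h^4); halving h shrinks it by 2^4 = 16.
16·1.6223243928 = 25.9571902848; subtract 1.6228015864 → 24.3343886984
Denominator 16 − 1 = 15.
R = 24.3343886984/15 = 1.6222925799
Gap between inputs: 4.772e-04; correction applied: −0.0000318129.

1.622293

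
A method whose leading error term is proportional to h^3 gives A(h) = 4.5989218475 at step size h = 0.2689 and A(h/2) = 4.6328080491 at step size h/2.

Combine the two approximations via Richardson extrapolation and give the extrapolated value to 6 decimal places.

With r = 3 the leading error scales as h^3, so the weight is 2^3 = 8.
Weighted: 37.0624643928 − 4.5989218475 = 32.4635425453
(8 × 4.6328080491 − 4.5989218475)/(8 − 1) = 4.6376489350

4.637649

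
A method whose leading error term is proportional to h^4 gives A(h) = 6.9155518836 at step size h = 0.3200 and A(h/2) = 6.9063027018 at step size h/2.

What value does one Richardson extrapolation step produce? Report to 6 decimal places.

6.905686

Order 4 gives 2^r = 16 and 2^r − 1 = 15.
Difference of the inputs: 6.9063027018 − 6.9155518836 = -0.0092491818
Divide by 2^4 − 1 = 15: (-0.0092491818)/15 = -0.0006166121
R = A(h/2) + (A(h/2) − A(h))/15 = 6.9063027018 − 0.0006166121 = 6.9056860897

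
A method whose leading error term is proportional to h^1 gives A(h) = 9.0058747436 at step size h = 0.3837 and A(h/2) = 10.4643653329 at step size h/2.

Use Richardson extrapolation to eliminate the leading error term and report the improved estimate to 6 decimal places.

11.922856

With r = 1 the leading error scales as h^1, so the weight is 2^1 = 2.
2×10.4643653329 = 20.9287306658; subtract 9.0058747436 → 11.9228559222
Denominator 2 − 1 = 1.
So the Richardson estimate is 11.9228559222.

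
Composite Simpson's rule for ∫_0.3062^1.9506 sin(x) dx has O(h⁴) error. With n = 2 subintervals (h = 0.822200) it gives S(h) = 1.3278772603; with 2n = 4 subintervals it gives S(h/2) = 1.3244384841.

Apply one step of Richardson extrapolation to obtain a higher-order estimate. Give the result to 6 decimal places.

1.324209

r = 4, so 2^r = 16.
Top: 16(1.3244384841) − (1.3278772603) = 19.8631384853
Divide by 2^4 − 1 = 15.
Extrapolated: 19.8631384853 / 15 = 1.3242092324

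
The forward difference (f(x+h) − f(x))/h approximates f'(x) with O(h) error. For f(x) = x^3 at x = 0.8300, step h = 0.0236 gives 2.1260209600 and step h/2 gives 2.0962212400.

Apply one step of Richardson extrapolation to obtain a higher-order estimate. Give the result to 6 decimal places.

With r = 1 the leading error scales as h^1, so the weight is 2^1 = 2.
Top: 2(2.0962212400) − (2.1260209600) = 2.0664215200
Denominator 2 − 1 = 1.
Result: 2.0664215200

2.066422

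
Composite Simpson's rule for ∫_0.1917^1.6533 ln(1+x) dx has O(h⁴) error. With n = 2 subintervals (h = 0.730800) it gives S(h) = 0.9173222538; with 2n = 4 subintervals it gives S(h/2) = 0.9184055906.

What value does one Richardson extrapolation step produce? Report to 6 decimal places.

Order 4 gives 2^r = 16 and 2^r − 1 = 15.
16×0.9184055906 = 14.6944894496; 14.6944894496 − 0.9173222538 = 13.7771671958
13.7771671958 ÷ 15 = 0.9184778131

0.918478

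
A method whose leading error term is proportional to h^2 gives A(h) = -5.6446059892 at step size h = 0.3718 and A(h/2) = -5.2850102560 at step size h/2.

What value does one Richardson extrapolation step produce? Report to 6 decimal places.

-5.165145

Error is O(h^2); halving h shrinks it by 2^2 = 4.
4×(-5.2850102560) = -21.1400410240; (-21.1400410240) − (-5.6446059892) = -15.4954350348
R = (-15.4954350348)/3 = -5.1651450116
Correction |R − A(h/2)| = 1.199e-01; gap |A(h/2) − A(h)| = 3.596e-01.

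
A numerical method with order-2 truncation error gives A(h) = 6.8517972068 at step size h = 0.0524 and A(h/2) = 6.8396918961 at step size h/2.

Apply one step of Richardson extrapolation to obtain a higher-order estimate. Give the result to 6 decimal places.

6.835657

With r = 2 the leading error scales as h^2, so the weight is 2^2 = 4.
2^2*A(h/2) = 27.3587675844; minus A(h) gives 20.5069703776.
Denominator 4 − 1 = 3.
R = 20.5069703776/3 = 6.8356567925
Gap between inputs: 1.211e-02; correction applied: −0.0040351036.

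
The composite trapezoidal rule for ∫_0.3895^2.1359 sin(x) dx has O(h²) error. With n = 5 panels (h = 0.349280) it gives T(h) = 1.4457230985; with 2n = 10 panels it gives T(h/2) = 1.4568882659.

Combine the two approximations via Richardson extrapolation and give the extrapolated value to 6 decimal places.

1.460610

The method has order 2: 2^2 = 4.
4×1.4568882659 − 1.4457230985 = 4.3818299651
Denominator 4 − 1 = 3.
So the Richardson estimate is 1.4606099884.
Shift from A(h/2): +0.0037217225.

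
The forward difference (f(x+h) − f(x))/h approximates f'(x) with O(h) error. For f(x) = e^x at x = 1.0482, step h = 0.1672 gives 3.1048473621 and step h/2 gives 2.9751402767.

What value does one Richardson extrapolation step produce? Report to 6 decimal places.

r = 1: numerator weight 2, denominator 1.
2^1*A(h/2) = 5.9502805534; minus A(h) gives 2.8454331913.
2.8454331913 ÷ 1 = 2.8454331913

2.845433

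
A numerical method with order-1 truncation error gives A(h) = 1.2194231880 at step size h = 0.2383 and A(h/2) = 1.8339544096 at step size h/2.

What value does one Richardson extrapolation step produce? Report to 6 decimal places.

2.448486

r = 1, so 2^r = 2.
2 × 1.8339544096 = 3.6679088192; subtract 1.2194231880 → 2.4484856312
R = 2.4484856312/1 = 2.4484856312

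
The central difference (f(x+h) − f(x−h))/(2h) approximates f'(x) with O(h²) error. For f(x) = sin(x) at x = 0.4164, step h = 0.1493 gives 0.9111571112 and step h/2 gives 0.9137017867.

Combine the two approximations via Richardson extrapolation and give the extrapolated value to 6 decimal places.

0.914550

r = 2, so 2^r = 4.
4 × 0.9137017867 = 3.6548071468; subtract 0.9111571112 → 2.7436500356
Denominator 4 − 1 = 3.
Result: 0.9145500119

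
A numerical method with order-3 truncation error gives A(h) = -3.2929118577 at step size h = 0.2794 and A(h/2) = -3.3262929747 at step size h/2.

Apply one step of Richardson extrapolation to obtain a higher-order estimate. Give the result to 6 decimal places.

The method has order 3: 2^3 = 8.
A(h/2) − A(h) = -3.3262929747 − (-3.2929118577) = -0.0333811170
Divide by 2^3 − 1 = 7: (-0.0333811170)/7 = -0.0047687310
R = A(h/2) + (A(h/2) − A(h))/7 = -3.3262929747 − 0.0047687310 = -3.3310617057

-3.331062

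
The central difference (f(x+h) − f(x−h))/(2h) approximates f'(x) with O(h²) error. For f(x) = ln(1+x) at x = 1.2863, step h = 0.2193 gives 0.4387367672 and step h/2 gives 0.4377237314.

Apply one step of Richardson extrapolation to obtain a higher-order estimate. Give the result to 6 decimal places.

Leading term ∝ h^2; use weight 4 = 2^2.
4*0.4377237314 = 1.7508949256; subtract 0.4387367672 → 1.3121581584
Divide by 2^2 − 1 = 3.
So the Richardson estimate is 0.4373860528.
Correction |R − A(h/2)| = 3.377e-04; gap |A(h/2) − A(h)| = 1.013e-03.

0.437386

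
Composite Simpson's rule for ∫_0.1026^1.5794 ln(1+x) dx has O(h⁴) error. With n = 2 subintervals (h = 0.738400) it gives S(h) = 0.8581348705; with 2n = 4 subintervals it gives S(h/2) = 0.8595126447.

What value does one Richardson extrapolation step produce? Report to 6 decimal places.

With r = 4 the leading error scales as h^4, so the weight is 2^4 = 16.
2^4*A(h/2) = 13.7522023152; minus A(h) gives 12.8940674447.
Divide by 2^4 − 1 = 15.
So the Richardson estimate is 0.8596044963.

0.859604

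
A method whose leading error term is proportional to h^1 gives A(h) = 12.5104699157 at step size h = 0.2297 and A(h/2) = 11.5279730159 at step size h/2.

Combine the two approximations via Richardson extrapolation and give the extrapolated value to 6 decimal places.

r = 1, so 2^r = 2.
2*11.5279730159 − 12.5104699157 = 10.5454761161
10.5454761161 ÷ 1 = 10.5454761161
Shift from A(h/2): −0.9824968998.

10.545476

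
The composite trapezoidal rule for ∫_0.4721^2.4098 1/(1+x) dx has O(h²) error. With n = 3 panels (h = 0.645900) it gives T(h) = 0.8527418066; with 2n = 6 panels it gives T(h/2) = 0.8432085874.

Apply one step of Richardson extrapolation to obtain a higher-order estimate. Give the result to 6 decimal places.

Leading term ∝ h^2; use weight 4 = 2^2.
A(h/2) − A(h) = 0.8432085874 − 0.8527418066 = -0.0095332192
Divide by 2^2 − 1 = 3: (-0.0095332192)/3 = -0.0031777397
R = 0.8432085874 − 0.0031777397 = 0.8400308477

0.840031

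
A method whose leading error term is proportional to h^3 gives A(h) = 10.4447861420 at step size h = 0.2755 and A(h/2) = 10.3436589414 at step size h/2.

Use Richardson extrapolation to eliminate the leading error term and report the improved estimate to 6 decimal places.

The method has order 3: 2^3 = 8.
2^3×A(h/2) = 82.7492715312; minus A(h) gives 72.3044853892.
Extrapolated: 72.3044853892 / 7 = 10.3292121985

10.329212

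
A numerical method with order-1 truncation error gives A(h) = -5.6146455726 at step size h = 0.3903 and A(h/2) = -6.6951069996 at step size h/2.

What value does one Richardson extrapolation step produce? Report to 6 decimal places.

r = 1: numerator weight 2, denominator 1.
Top: 2(-6.6951069996) − (-5.6146455726) = -7.7755684266
Divide by 2^1 − 1 = 1.
Extrapolated: (-7.7755684266) / 1 = -7.7755684266

-7.775568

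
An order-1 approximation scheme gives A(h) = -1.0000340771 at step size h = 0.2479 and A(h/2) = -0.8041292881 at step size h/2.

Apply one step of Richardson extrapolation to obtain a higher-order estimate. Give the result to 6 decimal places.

Method order is 1; weight 2^1 = 2.
2*(-0.8041292881) = -1.6082585762; subtract (-1.0000340771) → -0.6082244991
Extrapolated: (-0.6082244991) / 1 = -0.6082244991
Shift from A(h/2): +0.1959047890.

-0.608224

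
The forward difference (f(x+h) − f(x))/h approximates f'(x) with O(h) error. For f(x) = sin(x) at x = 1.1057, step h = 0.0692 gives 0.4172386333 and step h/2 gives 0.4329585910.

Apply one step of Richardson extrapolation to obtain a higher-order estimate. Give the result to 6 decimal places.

0.448679

Error is O(h^1); halving h shrinks it by 2^1 = 2.
2×0.4329585910 − 0.4172386333 = 0.4486785487
Denominator 2 − 1 = 1.
Extrapolated: 0.4486785487 / 1 = 0.4486785487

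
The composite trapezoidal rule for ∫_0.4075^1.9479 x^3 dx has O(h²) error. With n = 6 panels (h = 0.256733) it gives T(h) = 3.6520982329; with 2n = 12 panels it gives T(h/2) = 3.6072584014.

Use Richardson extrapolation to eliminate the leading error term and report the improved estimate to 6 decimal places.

The method has order 2: 2^2 = 4.
4·3.6072584014 − 3.6520982329 = 10.7769353727
R = 10.7769353727/3 = 3.5923117909
Gap between inputs: 4.484e-02; correction applied: −0.0149466105.

3.592312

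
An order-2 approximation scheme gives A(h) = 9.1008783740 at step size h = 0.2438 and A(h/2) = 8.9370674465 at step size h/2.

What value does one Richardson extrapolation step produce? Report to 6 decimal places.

8.882464

With r = 2 the leading error scales as h^2, so the weight is 2^2 = 4.
Weighted: 35.7482697860 − 9.1008783740 = 26.6473914120
(4·8.9370674465 − 9.1008783740)/(4 − 1) = 8.8824638040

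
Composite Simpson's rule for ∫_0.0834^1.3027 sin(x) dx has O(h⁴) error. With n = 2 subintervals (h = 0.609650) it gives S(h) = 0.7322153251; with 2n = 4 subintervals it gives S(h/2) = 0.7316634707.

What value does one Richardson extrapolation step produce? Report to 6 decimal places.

0.731627

Order 4 gives 2^r = 16 and 2^r − 1 = 15.
16 × 0.7316634707 = 11.7066155312; subtract 0.7322153251 → 10.9744002061
Denominator 16 − 1 = 15.
So the Richardson estimate is 0.7316266804.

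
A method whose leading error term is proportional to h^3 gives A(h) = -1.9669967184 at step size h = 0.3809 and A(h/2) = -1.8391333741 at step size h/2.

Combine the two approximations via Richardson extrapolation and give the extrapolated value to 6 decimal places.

Order 3 gives 2^r = 8 and 2^r − 1 = 7.
8 × (-1.8391333741) − (-1.9669967184) = -12.7460702744
(8 × (-1.8391333741) − (-1.9669967184))/(8 − 1) = -1.8208671821

-1.820867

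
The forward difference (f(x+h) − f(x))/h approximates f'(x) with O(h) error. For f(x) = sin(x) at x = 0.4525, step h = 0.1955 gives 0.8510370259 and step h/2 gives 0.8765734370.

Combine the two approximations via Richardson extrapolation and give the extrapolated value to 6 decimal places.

0.902110

With r = 1 the leading error scales as h^1, so the weight is 2^1 = 2.
A(h/2) − A(h) = 0.8765734370 − 0.8510370259 = 0.0255364111
Correction (A(h/2) − A(h))/(2 − 1) = 0.0255364111/1 = 0.0255364111
R = A(h/2) + (A(h/2) − A(h))/1 = 0.8765734370 + 0.0255364111 = 0.9021098481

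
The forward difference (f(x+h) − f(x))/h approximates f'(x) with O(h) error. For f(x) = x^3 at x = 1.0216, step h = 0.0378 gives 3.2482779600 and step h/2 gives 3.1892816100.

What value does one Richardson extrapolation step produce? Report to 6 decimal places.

r = 1, so 2^r = 2.
2 × 3.1892816100 = 6.3785632200; subtract 3.2482779600 → 3.1302852600
Denominator 2 − 1 = 1.
R = 3.1302852600/1 = 3.1302852600

3.130285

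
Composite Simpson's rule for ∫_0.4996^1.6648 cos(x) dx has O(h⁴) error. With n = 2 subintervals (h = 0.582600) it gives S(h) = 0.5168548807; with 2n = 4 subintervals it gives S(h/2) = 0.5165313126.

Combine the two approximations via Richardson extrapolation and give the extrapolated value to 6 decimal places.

The method has order 4: 2^4 = 16.
2^4 × A(h/2) = 8.2645010016; minus A(h) gives 7.7476461209.
Divide by 2^4 − 1 = 15.
Extrapolated: 7.7476461209 / 15 = 0.5165097414

0.516510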